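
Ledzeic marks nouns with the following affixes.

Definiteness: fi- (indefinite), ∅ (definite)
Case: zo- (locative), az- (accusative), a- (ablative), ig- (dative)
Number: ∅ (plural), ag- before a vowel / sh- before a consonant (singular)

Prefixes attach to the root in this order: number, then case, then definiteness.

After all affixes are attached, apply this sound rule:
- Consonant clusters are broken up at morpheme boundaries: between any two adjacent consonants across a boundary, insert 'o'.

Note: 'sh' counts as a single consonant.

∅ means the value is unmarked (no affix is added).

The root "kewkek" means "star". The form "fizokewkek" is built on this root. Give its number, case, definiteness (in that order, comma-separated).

Segment: fi-zo-kewkek.
number: ∅ → plural.
case: zo- → locative.
definiteness: fi- → indefinite.

plural, locative, indefinite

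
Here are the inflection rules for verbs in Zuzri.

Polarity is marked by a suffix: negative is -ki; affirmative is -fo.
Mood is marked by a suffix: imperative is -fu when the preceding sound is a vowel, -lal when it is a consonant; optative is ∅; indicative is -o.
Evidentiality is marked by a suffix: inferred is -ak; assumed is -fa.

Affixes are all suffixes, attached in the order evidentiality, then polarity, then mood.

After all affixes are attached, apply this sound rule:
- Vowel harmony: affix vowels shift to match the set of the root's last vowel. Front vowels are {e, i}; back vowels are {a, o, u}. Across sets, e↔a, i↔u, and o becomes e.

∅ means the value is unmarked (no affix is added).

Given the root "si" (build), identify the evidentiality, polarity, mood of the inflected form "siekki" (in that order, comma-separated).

Segment: si-ak-ki.
evidentiality: -ak → inferred.
polarity: -ki → negative.
mood: ∅ → optative.

inferred, negative, optative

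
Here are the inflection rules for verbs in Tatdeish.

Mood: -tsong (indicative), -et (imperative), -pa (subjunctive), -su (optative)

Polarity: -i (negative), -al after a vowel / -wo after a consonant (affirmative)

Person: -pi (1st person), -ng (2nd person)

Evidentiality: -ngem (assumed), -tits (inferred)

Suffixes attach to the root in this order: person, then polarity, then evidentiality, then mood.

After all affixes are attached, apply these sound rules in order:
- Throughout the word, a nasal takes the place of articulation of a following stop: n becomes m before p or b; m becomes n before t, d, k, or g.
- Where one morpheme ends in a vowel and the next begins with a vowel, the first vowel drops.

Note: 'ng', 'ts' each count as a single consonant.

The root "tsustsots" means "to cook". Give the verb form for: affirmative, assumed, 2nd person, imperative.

Attach person 2nd person -ng → tsustsotsng.
Attach polarity affirmative -wo (after consonant 'ng') → tsustsotsngwo.
Attach evidentiality assumed -ngem → tsustsotsngwongem.
Attach mood imperative -et → tsustsotsngwongemet.
Nasal assimilation: no change.
Vowel deletion: no change.

tsustsotsngwongemet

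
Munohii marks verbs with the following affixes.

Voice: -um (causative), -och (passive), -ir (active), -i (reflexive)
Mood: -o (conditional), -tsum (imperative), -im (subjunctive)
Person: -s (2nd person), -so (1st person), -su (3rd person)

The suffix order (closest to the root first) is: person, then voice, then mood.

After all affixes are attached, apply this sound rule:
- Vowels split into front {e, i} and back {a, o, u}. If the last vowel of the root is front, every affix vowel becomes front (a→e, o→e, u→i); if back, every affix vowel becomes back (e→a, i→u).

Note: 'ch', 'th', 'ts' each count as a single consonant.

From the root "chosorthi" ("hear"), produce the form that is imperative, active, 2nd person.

Attach person 2nd person -s → chosorthis.
Attach voice active -ir → chosorthisir.
Attach mood imperative -tsum → chosorthisirtsum.
Apply vowel harmony: chosorthisirtsum → chosorthisirtsim.

chosorthisirtsim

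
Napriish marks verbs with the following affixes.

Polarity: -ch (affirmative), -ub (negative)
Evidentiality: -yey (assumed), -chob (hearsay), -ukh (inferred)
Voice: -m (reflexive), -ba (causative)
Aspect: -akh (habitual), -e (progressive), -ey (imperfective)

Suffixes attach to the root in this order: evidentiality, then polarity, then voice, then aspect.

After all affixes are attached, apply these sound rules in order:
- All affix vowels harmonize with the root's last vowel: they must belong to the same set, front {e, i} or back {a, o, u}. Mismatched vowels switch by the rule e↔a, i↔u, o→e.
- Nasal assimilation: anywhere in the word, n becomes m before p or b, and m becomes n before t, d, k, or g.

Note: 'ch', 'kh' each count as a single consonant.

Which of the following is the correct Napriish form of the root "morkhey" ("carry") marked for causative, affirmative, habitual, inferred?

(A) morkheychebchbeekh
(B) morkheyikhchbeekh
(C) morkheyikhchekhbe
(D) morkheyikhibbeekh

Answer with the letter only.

B

Attach evidentiality inferred -ukh → morkheyukh.
Attach polarity affirmative -ch → morkheyukhch.
Attach voice causative -ba → morkheyukhchba.
Attach aspect habitual -akh → morkheyukhchbaakh.
Apply vowel harmony: morkheyukhchbaakh → morkheyikhchbeekh.
Nasal assimilation: no change.
So the correct form is morkheyikhchbeekh, option (B).
(D) morkheyikhibbeekh is wrong: it uses negative instead of affirmative for polarity.
(A) morkheychebchbeekh is wrong: it uses hearsay instead of inferred for evidentiality.
(C) morkheyikhchekhbe is wrong: it has the affixes in the wrong order.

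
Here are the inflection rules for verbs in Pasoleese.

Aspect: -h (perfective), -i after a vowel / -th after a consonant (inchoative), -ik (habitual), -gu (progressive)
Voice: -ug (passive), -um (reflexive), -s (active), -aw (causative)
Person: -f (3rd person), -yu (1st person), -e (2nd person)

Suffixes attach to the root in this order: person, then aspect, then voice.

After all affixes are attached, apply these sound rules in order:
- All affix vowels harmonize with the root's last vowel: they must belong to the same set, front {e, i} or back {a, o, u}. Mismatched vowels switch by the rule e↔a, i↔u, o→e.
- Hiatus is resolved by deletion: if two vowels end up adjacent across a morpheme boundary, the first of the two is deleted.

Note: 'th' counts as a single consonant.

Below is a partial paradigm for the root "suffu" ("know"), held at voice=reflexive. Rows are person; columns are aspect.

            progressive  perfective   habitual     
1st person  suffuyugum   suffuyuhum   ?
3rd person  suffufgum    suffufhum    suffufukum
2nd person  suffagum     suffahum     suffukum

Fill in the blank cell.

Attach person 1st person -yu → suffuyu.
Attach aspect habitual -ik → suffuyuik.
Attach voice reflexive -um → suffuyuikum.
Apply vowel harmony: suffuyuikum → suffuyuukum.
Apply vowel deletion: suffuyuukum → suffuyukum.

suffuyukum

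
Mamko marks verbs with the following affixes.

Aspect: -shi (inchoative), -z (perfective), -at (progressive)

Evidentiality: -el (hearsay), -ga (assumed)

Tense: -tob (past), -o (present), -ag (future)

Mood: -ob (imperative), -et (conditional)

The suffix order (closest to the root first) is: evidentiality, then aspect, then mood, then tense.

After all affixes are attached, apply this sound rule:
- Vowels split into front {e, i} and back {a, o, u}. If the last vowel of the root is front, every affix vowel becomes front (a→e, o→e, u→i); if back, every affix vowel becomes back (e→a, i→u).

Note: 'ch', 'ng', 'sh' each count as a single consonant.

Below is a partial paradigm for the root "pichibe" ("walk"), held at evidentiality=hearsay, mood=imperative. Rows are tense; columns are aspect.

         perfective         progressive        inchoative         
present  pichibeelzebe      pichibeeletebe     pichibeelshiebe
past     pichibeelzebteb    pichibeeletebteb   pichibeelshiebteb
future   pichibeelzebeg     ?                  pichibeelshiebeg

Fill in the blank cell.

Attach evidentiality hearsay -el → pichibeel.
Attach aspect progressive -at → pichibeelat.
Attach mood imperative -ob → pichibeelatob.
Attach tense future -ag → pichibeelatobag.
Apply vowel harmony: pichibeelatobag → pichibeeletebeg.

pichibeeletebeg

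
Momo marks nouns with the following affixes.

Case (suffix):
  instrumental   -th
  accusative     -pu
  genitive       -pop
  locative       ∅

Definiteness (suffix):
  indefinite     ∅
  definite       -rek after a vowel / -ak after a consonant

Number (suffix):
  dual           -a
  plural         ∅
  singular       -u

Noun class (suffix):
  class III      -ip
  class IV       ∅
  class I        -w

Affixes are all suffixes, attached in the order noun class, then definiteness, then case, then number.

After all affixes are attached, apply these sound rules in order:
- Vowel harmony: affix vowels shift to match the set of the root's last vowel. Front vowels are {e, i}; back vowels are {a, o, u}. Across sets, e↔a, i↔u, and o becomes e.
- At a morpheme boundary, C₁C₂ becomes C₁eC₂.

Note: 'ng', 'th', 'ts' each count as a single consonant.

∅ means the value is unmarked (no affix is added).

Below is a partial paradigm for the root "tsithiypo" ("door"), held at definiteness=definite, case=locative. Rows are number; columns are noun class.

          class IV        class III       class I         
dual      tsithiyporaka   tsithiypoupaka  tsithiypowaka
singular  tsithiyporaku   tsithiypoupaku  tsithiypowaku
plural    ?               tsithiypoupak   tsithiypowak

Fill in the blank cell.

tsithiyporak

noun class = class IV: zero marking, form stays tsithiypo.
Attach definiteness definite -rek (after vowel 'o') → tsithiyporek.
case = locative: zero marking, form stays tsithiyporek.
number = plural: zero marking, form stays tsithiyporek.
Apply vowel harmony: tsithiyporek → tsithiyporak.
Epenthesis: no change.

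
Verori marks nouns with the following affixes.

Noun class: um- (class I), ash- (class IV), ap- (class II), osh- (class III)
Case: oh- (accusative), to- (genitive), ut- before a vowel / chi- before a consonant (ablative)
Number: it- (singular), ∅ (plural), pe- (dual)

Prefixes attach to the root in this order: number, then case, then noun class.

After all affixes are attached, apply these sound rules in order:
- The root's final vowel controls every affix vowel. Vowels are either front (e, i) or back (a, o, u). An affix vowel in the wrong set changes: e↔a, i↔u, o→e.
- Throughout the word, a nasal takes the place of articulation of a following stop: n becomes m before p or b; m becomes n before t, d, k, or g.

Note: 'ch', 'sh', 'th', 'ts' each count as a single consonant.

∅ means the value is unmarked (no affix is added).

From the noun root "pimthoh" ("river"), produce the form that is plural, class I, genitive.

untopimthoh

number = plural: zero marking, form stays pimthoh.
Attach case genitive to- → topimthoh.
Attach noun class class I um- → umtopimthoh.
Vowel harmony: no change.
Apply nasal assimilation: umtopimthoh → untopimthoh.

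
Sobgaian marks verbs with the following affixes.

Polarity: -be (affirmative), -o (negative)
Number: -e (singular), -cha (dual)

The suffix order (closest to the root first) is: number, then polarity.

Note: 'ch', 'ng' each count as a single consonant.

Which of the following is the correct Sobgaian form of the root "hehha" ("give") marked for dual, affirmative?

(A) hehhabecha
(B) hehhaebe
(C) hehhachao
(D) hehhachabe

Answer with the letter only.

D

Attach number dual -cha → hehhacha.
Attach polarity affirmative -be → hehhachabe.
So the correct form is hehhachabe, option (D).
(B) hehhaebe is wrong: it uses singular instead of dual for number.
(A) hehhabecha is wrong: it has the affixes in the wrong order.
(C) hehhachao is wrong: it uses negative instead of affirmative for polarity.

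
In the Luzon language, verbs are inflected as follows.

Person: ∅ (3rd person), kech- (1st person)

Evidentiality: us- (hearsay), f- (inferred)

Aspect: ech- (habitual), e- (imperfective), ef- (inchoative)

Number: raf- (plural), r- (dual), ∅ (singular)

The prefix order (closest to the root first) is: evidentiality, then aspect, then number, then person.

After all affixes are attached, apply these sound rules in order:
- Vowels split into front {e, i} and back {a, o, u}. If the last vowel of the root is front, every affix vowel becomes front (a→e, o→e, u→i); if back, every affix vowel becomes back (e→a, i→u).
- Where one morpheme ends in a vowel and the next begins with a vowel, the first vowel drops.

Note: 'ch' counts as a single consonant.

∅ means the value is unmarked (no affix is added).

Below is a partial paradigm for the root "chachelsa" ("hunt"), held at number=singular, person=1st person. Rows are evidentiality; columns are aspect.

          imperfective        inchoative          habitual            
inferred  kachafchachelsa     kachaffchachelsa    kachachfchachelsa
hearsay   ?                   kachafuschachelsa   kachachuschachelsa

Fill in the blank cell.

Attach evidentiality hearsay us- → uschachelsa.
Attach aspect imperfective e- → euschachelsa.
number = singular: zero marking, form stays euschachelsa.
Attach person 1st person kech- → kecheuschachelsa.
Apply vowel harmony: kecheuschachelsa → kachauschachelsa.
Apply vowel deletion: kachauschachelsa → kachuschachelsa.

kachuschachelsa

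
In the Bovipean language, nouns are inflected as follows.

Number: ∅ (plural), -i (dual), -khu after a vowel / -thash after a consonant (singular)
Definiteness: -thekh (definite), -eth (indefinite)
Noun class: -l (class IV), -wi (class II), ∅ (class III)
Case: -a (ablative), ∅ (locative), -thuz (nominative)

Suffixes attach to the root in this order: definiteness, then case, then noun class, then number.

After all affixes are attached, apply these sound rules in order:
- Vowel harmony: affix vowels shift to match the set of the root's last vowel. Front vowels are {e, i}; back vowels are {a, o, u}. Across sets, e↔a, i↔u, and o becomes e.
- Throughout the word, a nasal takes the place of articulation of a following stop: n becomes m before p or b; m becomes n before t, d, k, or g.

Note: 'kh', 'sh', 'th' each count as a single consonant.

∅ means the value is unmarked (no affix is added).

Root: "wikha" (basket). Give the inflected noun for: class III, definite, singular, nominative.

wikhathakhthuzthash

Attach definiteness definite -thekh → wikhathekh.
Attach case nominative -thuz → wikhathekhthuz.
noun class = class III: zero marking, form stays wikhathekhthuz.
Attach number singular -thash (after consonant 'z') → wikhathekhthuzthash.
Apply vowel harmony: wikhathekhthuzthash → wikhathakhthuzthash.
Nasal assimilation: no change.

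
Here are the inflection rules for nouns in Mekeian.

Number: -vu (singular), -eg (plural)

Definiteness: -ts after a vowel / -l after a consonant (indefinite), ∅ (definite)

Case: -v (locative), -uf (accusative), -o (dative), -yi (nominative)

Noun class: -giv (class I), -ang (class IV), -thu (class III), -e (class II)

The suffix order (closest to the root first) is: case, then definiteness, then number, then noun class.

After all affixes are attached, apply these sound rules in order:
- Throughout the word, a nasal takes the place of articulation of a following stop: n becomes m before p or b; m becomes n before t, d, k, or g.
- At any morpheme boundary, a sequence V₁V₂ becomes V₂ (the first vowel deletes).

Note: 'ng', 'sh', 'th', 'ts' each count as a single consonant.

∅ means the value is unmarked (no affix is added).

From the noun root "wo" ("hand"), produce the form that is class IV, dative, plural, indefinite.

wotsegang

Attach case dative -o → woo.
Attach definiteness indefinite -ts (after vowel 'o') → woots.
Attach number plural -eg → wootseg.
Attach noun class class IV -ang → wootsegang.
Nasal assimilation: no change.
Apply vowel deletion: wootsegang → wotsegang.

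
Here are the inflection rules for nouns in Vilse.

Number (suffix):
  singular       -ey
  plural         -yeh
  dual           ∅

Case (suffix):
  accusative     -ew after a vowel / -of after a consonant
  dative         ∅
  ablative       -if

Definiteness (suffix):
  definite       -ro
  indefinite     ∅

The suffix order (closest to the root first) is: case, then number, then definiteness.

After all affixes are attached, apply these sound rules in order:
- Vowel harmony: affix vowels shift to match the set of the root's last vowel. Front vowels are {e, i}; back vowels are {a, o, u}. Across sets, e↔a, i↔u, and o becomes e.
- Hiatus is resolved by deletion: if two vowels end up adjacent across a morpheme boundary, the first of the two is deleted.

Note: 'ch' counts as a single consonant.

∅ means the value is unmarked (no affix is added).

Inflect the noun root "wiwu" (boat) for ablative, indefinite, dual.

wiwuf

Attach case ablative -if → wiwuif.
number = dual: zero marking, form stays wiwuif.
definiteness = indefinite: zero marking, form stays wiwuif.
Apply vowel harmony: wiwuif → wiwuuf.
Apply vowel deletion: wiwuuf → wiwuf.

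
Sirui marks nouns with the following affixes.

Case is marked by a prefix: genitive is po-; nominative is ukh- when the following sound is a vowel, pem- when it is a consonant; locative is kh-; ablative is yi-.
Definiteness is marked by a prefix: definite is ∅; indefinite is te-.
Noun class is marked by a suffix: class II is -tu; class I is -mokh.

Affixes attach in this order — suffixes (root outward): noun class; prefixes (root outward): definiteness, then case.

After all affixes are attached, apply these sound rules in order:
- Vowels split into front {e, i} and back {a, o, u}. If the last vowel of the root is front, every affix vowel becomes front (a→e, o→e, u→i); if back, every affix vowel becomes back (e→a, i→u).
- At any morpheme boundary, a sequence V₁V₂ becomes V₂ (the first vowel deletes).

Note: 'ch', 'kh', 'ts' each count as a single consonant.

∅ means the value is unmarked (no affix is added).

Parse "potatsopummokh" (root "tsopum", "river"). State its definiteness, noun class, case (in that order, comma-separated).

indefinite, class I, genitive

Segment: po-te-tsopum-mokh.
definiteness: te- → indefinite.
noun class: -mokh → class I.
case: po- → genitive.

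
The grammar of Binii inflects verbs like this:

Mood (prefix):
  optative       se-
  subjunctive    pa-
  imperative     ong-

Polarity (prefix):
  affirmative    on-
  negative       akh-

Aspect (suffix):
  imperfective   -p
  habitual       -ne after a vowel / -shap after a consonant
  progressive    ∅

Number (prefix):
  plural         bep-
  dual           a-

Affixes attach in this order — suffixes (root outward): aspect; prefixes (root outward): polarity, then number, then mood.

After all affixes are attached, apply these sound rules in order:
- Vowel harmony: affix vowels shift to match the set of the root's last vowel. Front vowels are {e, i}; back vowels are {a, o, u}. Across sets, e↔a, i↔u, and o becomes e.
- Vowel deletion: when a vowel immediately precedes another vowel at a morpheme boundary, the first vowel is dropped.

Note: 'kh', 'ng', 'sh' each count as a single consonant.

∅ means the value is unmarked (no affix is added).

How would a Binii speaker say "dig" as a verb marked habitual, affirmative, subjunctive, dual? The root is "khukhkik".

penkhukhkikshep

Attach polarity affirmative on- → onkhukhkik.
Attach aspect habitual -shap (after consonant 'k') → onkhukhkikshap.
Attach number dual a- → aonkhukhkikshap.
Attach mood subjunctive pa- → paaonkhukhkikshap.
Apply vowel harmony: paaonkhukhkikshap → peeenkhukhkikshep.
Apply vowel deletion: peeenkhukhkikshep → penkhukhkikshep.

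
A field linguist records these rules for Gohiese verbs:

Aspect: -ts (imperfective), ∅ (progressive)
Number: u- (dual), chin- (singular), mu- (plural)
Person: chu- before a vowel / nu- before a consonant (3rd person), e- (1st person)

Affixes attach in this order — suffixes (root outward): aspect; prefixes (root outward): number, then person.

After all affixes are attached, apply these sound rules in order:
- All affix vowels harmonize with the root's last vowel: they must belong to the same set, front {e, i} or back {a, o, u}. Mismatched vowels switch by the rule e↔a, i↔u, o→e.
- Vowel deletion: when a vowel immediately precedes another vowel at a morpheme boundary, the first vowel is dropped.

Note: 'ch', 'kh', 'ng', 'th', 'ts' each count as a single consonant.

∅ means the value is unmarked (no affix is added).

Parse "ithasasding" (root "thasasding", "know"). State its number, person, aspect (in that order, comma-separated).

dual, 1st person, progressive

Segment: e-u-thasasding.
number: u- → dual.
person: e- → 1st person.
aspect: ∅ → progressive.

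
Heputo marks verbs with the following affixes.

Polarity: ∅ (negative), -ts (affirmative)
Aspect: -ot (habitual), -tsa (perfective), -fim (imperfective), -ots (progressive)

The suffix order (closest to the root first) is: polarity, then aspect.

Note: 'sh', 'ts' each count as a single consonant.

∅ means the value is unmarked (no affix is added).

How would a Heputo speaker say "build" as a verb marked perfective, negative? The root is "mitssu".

mitssutsa

polarity = negative: zero marking, form stays mitssu.
Attach aspect perfective -tsa → mitssutsa.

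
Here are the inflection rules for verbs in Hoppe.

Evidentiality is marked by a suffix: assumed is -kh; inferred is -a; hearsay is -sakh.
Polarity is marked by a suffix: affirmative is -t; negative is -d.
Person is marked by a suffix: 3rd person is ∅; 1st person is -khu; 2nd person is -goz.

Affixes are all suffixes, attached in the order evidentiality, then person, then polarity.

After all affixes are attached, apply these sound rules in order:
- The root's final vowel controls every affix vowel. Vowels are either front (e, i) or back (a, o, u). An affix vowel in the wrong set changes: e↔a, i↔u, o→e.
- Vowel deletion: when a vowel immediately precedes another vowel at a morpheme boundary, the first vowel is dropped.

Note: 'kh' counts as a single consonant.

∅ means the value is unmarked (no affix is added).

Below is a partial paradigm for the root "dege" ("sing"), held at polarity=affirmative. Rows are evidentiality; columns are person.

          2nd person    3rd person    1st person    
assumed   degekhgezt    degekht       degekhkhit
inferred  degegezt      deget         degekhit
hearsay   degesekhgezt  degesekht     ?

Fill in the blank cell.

Attach evidentiality hearsay -sakh → degesakh.
Attach person 1st person -khu → degesakhkhu.
Attach polarity affirmative -t → degesakhkhut.
Apply vowel harmony: degesakhkhut → degesekhkhit.
Vowel deletion: no change.

degesekhkhit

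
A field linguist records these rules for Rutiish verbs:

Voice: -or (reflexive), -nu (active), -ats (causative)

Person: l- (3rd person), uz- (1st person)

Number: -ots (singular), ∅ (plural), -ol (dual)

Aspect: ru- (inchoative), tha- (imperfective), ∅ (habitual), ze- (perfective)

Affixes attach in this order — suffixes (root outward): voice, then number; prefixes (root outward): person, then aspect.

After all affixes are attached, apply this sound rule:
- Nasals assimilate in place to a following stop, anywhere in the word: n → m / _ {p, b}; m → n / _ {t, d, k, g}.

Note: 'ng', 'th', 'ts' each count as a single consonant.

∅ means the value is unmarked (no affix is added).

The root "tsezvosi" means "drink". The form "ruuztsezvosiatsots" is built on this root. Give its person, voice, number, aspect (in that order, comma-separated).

1st person, causative, singular, inchoative

Segment: ru-uz-tsezvosi-ats-ots.
person: uz- → 1st person.
voice: -ats → causative.
number: -ots → singular.
aspect: ru- → inchoative.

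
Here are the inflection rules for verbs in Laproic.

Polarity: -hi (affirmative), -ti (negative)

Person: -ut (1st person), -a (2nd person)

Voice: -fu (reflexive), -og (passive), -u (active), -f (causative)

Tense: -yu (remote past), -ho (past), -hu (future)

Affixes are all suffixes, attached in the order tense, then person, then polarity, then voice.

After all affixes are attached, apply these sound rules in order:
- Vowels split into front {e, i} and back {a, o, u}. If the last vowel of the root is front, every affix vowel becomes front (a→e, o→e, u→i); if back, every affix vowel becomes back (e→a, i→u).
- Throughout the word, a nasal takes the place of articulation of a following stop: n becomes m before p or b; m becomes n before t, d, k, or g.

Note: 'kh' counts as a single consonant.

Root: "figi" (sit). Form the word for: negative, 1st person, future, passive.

figihiittieg

Attach tense future -hu → figihu.
Attach person 1st person -ut → figihuut.
Attach polarity negative -ti → figihuutti.
Attach voice passive -og → figihuuttiog.
Apply vowel harmony: figihuuttiog → figihiittieg.
Nasal assimilation: no change.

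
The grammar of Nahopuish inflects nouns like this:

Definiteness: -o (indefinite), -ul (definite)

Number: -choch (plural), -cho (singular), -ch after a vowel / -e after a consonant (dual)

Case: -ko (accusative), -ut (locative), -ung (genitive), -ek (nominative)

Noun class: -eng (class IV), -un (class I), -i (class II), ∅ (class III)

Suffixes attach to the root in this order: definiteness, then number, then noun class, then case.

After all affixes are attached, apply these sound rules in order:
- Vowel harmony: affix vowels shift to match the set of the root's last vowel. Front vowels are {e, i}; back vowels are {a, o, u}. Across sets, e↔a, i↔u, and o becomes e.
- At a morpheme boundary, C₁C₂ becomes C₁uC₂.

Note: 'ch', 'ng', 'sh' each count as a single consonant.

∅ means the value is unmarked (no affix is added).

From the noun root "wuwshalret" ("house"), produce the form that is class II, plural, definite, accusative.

Attach definiteness definite -ul → wuwshalretul.
Attach number plural -choch → wuwshalretulchoch.
Attach noun class class II -i → wuwshalretulchochi.
Attach case accusative -ko → wuwshalretulchochiko.
Apply vowel harmony: wuwshalretulchochiko → wuwshalretilchechike.
Apply epenthesis: wuwshalretilchechike → wuwshalretiluchechike.

wuwshalretiluchechike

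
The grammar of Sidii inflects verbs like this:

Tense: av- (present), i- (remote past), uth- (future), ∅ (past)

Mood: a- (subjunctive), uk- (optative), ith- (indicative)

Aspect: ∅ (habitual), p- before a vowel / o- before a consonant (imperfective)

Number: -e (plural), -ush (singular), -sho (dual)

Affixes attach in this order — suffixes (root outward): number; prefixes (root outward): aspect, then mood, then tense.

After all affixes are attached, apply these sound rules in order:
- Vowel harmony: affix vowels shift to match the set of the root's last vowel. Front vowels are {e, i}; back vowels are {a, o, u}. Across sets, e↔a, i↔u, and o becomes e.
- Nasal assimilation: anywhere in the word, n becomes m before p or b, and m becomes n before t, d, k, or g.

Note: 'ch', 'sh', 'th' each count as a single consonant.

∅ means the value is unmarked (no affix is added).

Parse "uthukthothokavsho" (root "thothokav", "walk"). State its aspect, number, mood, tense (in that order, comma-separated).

Segment: uth-uk-thothokav-sho.
aspect: ∅ → habitual.
number: -sho → dual.
mood: uk- → optative.
tense: uth- → future.

habitual, dual, optative, future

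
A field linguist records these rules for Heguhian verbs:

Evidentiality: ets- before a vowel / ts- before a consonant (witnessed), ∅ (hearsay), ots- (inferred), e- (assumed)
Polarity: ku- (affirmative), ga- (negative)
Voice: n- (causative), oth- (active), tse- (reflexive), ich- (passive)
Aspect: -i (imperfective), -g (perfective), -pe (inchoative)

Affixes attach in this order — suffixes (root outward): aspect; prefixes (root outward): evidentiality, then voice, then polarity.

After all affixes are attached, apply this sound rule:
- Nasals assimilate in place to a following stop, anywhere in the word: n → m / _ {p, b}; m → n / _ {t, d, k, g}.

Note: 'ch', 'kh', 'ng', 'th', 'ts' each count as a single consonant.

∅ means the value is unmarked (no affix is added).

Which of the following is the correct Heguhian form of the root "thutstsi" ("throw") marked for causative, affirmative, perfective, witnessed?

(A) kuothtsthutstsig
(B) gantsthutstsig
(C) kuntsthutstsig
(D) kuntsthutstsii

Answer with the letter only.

C

Attach evidentiality witnessed ts- (before consonant 'th') → tsthutstsi.
Attach aspect perfective -g → tsthutstsig.
Attach voice causative n- → ntsthutstsig.
Attach polarity affirmative ku- → kuntsthutstsig.
Nasal assimilation: no change.
So the correct form is kuntsthutstsig, option (C).
(D) kuntsthutstsii is wrong: it uses imperfective instead of perfective for aspect.
(A) kuothtsthutstsig is wrong: it uses active instead of causative for voice.
(B) gantsthutstsig is wrong: it uses negative instead of affirmative for polarity.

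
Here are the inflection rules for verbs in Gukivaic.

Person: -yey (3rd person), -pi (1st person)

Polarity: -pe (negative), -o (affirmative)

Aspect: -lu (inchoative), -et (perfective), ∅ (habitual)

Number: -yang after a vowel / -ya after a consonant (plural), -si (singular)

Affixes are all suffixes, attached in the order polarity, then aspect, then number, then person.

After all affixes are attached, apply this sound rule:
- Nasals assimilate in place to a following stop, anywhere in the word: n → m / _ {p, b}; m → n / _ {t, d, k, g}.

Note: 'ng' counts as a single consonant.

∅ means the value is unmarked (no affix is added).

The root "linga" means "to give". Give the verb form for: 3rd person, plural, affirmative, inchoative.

Attach polarity affirmative -o → lingao.
Attach aspect inchoative -lu → lingaolu.
Attach number plural -yang (after vowel 'u') → lingaoluyang.
Attach person 3rd person -yey → lingaoluyangyey.
Nasal assimilation: no change.

lingaoluyangyey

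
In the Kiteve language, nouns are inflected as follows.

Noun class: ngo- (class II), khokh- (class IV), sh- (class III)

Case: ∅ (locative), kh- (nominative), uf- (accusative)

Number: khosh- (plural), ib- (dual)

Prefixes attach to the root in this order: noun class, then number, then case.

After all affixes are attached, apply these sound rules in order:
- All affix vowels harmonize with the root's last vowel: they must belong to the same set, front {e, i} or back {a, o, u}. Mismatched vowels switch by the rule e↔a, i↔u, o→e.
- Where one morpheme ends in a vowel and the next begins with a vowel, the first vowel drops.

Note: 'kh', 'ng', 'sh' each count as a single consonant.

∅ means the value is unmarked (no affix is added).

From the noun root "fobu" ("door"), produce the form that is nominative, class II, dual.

khubngofobu

Attach noun class class II ngo- → ngofobu.
Attach number dual ib- → ibngofobu.
Attach case nominative kh- → khibngofobu.
Apply vowel harmony: khibngofobu → khubngofobu.
Vowel deletion: no change.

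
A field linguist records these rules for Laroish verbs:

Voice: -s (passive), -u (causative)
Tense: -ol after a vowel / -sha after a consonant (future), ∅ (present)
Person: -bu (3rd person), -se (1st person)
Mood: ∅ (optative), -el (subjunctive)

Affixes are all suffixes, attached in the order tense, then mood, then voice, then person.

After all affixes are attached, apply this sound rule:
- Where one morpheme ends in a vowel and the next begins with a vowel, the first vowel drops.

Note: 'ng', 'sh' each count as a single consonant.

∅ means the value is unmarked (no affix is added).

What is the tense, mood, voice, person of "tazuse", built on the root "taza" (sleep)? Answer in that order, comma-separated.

present, optative, causative, 1st person

Segment: taza-u-se.
tense: ∅ → present.
mood: ∅ → optative.
voice: -u → causative.
person: -se → 1st person.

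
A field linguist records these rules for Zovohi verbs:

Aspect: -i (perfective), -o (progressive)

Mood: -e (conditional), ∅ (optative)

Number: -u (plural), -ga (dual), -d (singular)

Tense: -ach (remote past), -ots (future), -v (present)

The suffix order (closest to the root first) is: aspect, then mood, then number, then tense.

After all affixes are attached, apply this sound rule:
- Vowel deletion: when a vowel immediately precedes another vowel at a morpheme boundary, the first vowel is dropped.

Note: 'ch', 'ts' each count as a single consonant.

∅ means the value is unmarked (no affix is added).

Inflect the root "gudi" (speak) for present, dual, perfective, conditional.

gudegav

Attach aspect perfective -i → gudii.
Attach mood conditional -e → gudiie.
Attach number dual -ga → gudiiega.
Attach tense present -v → gudiiegav.
Apply vowel deletion: gudiiegav → gudegav.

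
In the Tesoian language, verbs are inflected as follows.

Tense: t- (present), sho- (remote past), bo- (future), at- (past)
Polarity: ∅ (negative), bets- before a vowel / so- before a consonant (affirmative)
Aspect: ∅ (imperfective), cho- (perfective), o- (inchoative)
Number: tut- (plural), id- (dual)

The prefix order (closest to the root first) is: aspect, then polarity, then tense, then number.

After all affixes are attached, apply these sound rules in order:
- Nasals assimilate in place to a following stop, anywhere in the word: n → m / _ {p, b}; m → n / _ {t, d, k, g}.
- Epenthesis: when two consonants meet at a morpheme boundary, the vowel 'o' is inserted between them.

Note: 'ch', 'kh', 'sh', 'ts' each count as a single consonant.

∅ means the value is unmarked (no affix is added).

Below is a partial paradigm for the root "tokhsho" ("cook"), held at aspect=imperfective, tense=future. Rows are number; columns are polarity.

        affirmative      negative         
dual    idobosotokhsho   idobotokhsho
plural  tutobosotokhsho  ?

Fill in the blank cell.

tutobotokhsho

aspect = imperfective: zero marking, form stays tokhsho.
polarity = negative: zero marking, form stays tokhsho.
Attach tense future bo- → botokhsho.
Attach number plural tut- → tutbotokhsho.
Nasal assimilation: no change.
Apply epenthesis: tutbotokhsho → tutobotokhsho.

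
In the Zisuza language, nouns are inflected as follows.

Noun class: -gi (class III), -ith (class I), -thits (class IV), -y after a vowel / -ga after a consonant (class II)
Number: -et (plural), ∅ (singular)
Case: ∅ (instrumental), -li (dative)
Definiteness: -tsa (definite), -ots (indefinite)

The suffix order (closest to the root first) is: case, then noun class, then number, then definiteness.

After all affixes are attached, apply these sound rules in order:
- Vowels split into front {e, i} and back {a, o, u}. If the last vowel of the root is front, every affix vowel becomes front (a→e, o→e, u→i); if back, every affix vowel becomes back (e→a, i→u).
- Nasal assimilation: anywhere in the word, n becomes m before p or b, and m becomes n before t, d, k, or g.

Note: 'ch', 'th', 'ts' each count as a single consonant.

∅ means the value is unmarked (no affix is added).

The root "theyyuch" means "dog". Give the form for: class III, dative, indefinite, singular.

theyyuchluguots

Attach case dative -li → theyyuchli.
Attach noun class class III -gi → theyyuchligi.
number = singular: zero marking, form stays theyyuchligi.
Attach definiteness indefinite -ots → theyyuchligiots.
Apply vowel harmony: theyyuchligiots → theyyuchluguots.
Nasal assimilation: no change.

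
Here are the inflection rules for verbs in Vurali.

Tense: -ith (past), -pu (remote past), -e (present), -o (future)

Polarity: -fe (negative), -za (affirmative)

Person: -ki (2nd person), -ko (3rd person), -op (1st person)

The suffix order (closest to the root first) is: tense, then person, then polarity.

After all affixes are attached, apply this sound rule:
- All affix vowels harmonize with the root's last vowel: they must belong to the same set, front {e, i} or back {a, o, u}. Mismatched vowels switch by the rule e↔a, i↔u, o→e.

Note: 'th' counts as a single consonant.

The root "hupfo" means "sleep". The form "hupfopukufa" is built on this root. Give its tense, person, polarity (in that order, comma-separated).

Segment: hupfo-pu-ki-fe.
tense: -pu → remote past.
person: -ki → 2nd person.
polarity: -fe → negative.

remote past, 2nd person, negative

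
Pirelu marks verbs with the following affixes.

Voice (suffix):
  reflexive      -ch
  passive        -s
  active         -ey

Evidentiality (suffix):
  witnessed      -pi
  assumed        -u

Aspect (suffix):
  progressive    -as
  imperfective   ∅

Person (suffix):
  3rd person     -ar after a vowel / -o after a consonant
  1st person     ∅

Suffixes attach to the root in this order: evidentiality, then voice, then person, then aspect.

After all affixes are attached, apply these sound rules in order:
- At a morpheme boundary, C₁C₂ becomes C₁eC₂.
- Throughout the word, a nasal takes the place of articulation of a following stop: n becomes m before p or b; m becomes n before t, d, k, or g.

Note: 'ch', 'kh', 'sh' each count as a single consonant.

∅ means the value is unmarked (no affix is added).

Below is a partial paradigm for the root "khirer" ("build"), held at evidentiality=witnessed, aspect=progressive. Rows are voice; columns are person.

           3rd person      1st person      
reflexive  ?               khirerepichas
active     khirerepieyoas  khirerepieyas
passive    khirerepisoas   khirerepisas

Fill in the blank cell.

khirerepichoas

Attach evidentiality witnessed -pi → khirerpi.
Attach voice reflexive -ch → khirerpich.
Attach person 3rd person -o (after consonant 'ch') → khirerpicho.
Attach aspect progressive -as → khirerpichoas.
Apply epenthesis: khirerpichoas → khirerepichoas.
Nasal assimilation: no change.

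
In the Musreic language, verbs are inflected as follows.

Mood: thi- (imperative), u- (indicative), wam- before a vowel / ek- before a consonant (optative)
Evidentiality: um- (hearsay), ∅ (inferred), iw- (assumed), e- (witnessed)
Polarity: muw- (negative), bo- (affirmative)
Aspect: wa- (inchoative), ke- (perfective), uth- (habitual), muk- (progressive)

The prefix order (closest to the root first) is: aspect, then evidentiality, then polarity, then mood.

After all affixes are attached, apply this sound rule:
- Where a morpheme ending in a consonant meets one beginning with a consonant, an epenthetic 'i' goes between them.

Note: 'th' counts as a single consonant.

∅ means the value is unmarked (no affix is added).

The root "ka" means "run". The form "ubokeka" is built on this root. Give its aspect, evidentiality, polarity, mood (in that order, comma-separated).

perfective, inferred, affirmative, indicative

Segment: u-bo-ke-ka.
aspect: ke- → perfective.
evidentiality: ∅ → inferred.
polarity: bo- → affirmative.
mood: u- → indicative.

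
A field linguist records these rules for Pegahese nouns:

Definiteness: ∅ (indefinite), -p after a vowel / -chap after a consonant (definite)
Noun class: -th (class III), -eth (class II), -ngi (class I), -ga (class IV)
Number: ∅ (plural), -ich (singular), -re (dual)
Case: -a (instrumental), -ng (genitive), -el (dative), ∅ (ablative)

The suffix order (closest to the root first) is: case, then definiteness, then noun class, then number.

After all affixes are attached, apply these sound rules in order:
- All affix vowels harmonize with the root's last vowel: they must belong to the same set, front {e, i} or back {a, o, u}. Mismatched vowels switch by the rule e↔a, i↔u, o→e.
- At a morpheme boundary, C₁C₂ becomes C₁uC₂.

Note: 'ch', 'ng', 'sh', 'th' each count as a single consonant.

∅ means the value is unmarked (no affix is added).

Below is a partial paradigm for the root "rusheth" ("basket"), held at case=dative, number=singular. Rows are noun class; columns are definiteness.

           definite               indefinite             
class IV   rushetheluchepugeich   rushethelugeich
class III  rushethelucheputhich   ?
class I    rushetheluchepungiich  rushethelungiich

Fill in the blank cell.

Attach case dative -el → rushethel.
definiteness = indefinite: zero marking, form stays rushethel.
Attach noun class class III -th → rushethelth.
Attach number singular -ich → rushethelthich.
Vowel harmony: no change.
Apply epenthesis: rushethelthich → rushetheluthich.

rushetheluthich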